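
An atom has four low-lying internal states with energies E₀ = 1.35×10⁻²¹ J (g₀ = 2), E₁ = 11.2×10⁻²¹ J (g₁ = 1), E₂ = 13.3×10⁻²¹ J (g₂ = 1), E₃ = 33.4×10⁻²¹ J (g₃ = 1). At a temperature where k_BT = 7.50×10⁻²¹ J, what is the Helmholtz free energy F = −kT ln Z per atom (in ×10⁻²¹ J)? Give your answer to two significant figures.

Eᵢ/kT = 0.1800, 1.493, 1.773, 4.453.
Z = Σ gᵢe^(−Eᵢ/kT) = 2·e^(−0.1800) + 1·e^(−1.493) + 1·e^(−1.773) + 1·e^(−4.453) = 1.671 + 0.2247 + 0.1698 + 0.01164 = 2.077.
F = −kT ln Z = −7.50 × ln(2.077) = −7.50 × 0.7309 = -5.5 ×10⁻²¹ J.

-5.5 ×10⁻²¹ J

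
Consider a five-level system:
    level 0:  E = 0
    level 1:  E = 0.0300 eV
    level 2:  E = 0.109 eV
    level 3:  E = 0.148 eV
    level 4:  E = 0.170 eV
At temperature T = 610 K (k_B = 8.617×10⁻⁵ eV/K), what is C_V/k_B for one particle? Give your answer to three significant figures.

0.659

k_BT = 8.617×10⁻⁵ × 610 K = 0.052564 eV.
Eᵢ/kT = 0, 0.57073, 2.0737, 2.8156, 3.2342.
Z = Σ e^(−Eᵢ/kT) = e^(−0) + e^(−0.57073) + e^(−2.0737) + e^(−2.8156) + e^(−3.2342) = 1.0000 + 0.56511 + 0.12572 + 0.059869 + 0.039392 = 1.7901.
⟨E⟩ = 0.025816 eV, ⟨E²⟩ = 0.0024871 eV².
C_V/k_B = (⟨E²⟩ − ⟨E⟩²)/(kT)² = (0.0024871 − 0.00066647)/0.0027630 = 0.659.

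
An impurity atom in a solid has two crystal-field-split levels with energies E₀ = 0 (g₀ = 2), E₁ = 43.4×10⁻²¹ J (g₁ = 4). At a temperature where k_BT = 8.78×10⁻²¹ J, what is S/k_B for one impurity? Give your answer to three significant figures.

0.777

Eᵢ/kT = 0, 4.9431.
Z = Σ gᵢe^(−Eᵢ/kT) = 2·e^(−0) + 4·e^(−4.9431) = 2.0000 + 0.028530 = 2.0285.
⟨E⟩ = Σ EᵢPᵢ = 0.61040 ×10⁻²¹ J.
S/k_B = ln Z + ⟨E⟩/kT = ln(2.0285) + 0.61040/8.78 = 0.70730 + 0.069522 = 0.777.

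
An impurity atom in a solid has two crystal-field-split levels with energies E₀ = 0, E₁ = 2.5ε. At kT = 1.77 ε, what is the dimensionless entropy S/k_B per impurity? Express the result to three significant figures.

0.495

Eᵢ/kT = 0, 1.4124.
Z = Σ e^(−Eᵢ/kT) = e^(−0) + e^(−1.4124) = 1.0000 + 0.24356 = 1.2436.
⟨E⟩ = Σ EᵢPᵢ = 0.48963 ε.
S/k_B = ln Z + ⟨E⟩/kT = ln(1.2436) + 0.48963/1.77 = 0.21801 + 0.27663 = 0.495.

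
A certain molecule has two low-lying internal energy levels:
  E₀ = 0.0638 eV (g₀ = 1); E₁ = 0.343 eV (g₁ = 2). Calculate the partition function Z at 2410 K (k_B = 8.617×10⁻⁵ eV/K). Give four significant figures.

k_BT = 8.617×10⁻⁵ × 2410 K = 0.207670 eV.
Eᵢ/kT = 0.307218, 1.65166.
Z = Σ gᵢe^(−Eᵢ/kT) = 1·e^(−0.307218) + 2·e^(−1.65166) = 0.735490 + 0.383463 = 1.11895.

Z = 1.119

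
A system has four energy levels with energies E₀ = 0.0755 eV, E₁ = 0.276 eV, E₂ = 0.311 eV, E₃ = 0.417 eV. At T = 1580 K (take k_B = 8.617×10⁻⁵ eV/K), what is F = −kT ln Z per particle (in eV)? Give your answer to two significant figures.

k_BT = 8.617×10⁻⁵ × 1580 K = 0.1361 eV.
Eᵢ/kT = 0.5547, 2.028, 2.285, 3.064.
Z = Σ e^(−Eᵢ/kT) = e^(−0.5547) + e^(−2.028) + e^(−2.285) + e^(−3.064) = 0.5742 + 0.1316 + 0.1018 + 0.04670 = 0.8543.
F = −kT ln Z = −0.1361 × ln(0.8543) = −0.1361 × -0.1575 = 0.021 eV.

0.021 eV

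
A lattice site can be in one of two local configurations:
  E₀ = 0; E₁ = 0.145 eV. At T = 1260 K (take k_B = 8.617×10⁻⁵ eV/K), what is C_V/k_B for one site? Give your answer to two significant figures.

k_BT = 8.617×10⁻⁵ × 1260 K = 0.1086 eV.
Eᵢ/kT = 0, 1.335.
Z = Σ e^(−Eᵢ/kT) = e^(−0) + e^(−1.335) = 1.000 + 0.2632 = 1.263.
⟨E⟩ = 0.03022 eV, ⟨E²⟩ = 0.004381 eV².
C_V/k_B = (⟨E²⟩ − ⟨E⟩²)/(kT)² = (0.004381 − 0.0009132)/0.01179 = 0.29.

0.29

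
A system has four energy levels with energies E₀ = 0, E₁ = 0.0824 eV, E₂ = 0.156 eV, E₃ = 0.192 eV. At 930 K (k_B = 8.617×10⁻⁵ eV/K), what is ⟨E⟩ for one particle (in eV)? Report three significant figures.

0.0435 eV

k_BT = 8.617×10⁻⁵ × 930 K = 0.080138 eV.
Eᵢ/kT = 0, 1.0282, 1.9466, 2.3959.
Z = Σ e^(−Eᵢ/kT) = e^(−0) + e^(−1.0282) + e^(−1.9466) + e^(−2.3959) = 1.0000 + 0.35765 + 0.14276 + 0.091091 = 1.5915.
⟨E⟩ = Σ Eᵢ e^(−Eᵢ/kT) / Z = (0·1.0000 + 0.0824·0.35765 + 0.156·0.14276 + 0.192·0.091091) / 1.5915 = 0.0435 eV.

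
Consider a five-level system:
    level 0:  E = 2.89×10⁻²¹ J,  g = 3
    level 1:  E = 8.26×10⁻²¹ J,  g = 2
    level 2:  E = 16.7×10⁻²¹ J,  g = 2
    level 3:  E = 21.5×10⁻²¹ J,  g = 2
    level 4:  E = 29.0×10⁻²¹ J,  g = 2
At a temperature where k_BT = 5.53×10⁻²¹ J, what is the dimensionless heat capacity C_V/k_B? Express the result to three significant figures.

0.595

Eᵢ/kT = 0.52260, 1.4937, 3.0199, 3.8879, 5.2441.
Z = Σ gᵢe^(−Eᵢ/kT) = 3·e^(−0.52260) + 2·e^(−1.4937) + 2·e^(−3.0199) + 2·e^(−3.8879) + 2·e^(−5.2441) = 1.7789 + 0.44908 + 0.097612 + 0.040977 + 0.010557 = 2.3771.
⟨E⟩ = 4.9084, ⟨E²⟩ = 42.295.
C_V/k_B = (⟨E²⟩ − ⟨E⟩²)/(kT)² = (42.295 − 24.092)/30.581 = 0.595.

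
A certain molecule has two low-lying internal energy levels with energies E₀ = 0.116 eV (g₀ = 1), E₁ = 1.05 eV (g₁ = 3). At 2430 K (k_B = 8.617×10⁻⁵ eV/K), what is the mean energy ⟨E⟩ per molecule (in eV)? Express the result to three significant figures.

0.147 eV

k_BT = 8.617×10⁻⁵ × 2430 K = 0.20939 eV.
Eᵢ/kT = 0.55399, 5.0146.
Z = Σ gᵢe^(−Eᵢ/kT) = 1·e^(−0.55399) + 3·e^(−5.0146) = 0.57465 + 0.019921 = 0.59457.
⟨E⟩ = Σ Eᵢ gᵢe^(−Eᵢ/kT) / Z = (0.116·0.57465 + 1.05·0.019921) / 0.59457 = 0.147 eV.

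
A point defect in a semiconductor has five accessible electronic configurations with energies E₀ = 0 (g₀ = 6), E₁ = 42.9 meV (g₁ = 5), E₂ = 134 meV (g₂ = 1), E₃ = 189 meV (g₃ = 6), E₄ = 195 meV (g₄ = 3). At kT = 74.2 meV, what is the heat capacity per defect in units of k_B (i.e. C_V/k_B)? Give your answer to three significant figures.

0.478

Eᵢ/kT = 0, 0.57817, 1.8059, 2.5472, 2.6280.
Z = Σ gᵢe^(−Eᵢ/kT) = 6·e^(−0) + 5·e^(−0.57817) + 1·e^(−1.8059) + 6·e^(−2.5472) + 3·e^(−2.6280) = 6.0000 + 2.8046 + 0.16433 + 0.46980 + 0.21667 = 9.6554.
⟨E⟩ = 28.314 meV, ⟨E²⟩ = 3431.5 meV².
C_V/k_B = (⟨E²⟩ − ⟨E⟩²)/(kT)² = (3431.5 − 801.68)/5505.6 = 0.478.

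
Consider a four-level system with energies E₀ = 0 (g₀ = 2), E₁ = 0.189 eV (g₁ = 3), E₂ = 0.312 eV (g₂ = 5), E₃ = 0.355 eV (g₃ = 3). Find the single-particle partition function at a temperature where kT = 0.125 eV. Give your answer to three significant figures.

Z = 3.25

Eᵢ/kT = 0, 1.5120, 2.4960, 2.8400.
Z = Σ gᵢe^(−Eᵢ/kT) = 2·e^(−0) + 3·e^(−1.5120) + 5·e^(−2.4960) + 3·e^(−2.8400) = 2.0000 + 0.66141 + 0.41207 + 0.17528 = 3.2488.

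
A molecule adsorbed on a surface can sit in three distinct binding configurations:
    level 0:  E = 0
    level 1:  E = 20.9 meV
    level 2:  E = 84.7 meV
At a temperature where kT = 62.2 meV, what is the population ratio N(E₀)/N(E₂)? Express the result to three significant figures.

n₀/n₂ = exp[−(E₀−E₂)/kT] = exp(−(-84.7 meV)/(62.2 meV)) = exp(1.3617) = 3.90.

3.90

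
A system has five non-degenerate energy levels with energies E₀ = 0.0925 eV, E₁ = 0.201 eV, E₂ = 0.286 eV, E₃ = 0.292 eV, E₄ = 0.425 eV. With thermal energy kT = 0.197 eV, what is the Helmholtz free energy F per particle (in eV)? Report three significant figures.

Eᵢ/kT = 0.46954, 1.0203, 1.4518, 1.4822, 2.1574.
Z = Σ e^(−Eᵢ/kT) = e^(−0.46954) + e^(−1.0203) + e^(−1.4518) + e^(−1.4822) + e^(−2.1574) = 0.62529 + 0.36049 + 0.23415 + 0.22714 + 0.11563 = 1.5627.
F = −kT ln Z = −0.197 × ln(1.5627) = −0.197 × 0.44642 = -0.0879 eV.

-0.0879 eV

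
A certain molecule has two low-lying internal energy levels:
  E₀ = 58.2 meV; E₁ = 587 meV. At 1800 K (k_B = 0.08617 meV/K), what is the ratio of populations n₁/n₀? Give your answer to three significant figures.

0.0331

k_BT = 0.08617 × 1800 K = 155.11 meV.
n₁/n₀ = exp[−(E₁−E₀)/kT] = exp(−(528.8 meV)/(155.11 meV)) = exp(-3.4092) = 0.0331.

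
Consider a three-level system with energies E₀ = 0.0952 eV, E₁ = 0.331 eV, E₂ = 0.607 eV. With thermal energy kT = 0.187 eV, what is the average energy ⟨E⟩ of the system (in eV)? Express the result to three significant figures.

Eᵢ/kT = 0.50909, 1.7701, 3.2460.
Z = Σ e^(−Eᵢ/kT) = e^(−0.50909) + e^(−1.7701) + e^(−3.2460) = 0.60104 + 0.17032 + 0.038930 = 0.81029.
⟨E⟩ = Σ Eᵢ e^(−Eᵢ/kT) / Z = (0.0952·0.60104 + 0.331·0.17032 + 0.607·0.038930) / 0.81029 = 0.169 eV.

0.169 eV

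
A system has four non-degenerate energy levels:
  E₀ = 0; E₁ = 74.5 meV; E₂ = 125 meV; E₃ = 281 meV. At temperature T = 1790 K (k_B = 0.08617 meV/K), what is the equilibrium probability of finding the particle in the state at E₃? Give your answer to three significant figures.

k_BT = 0.08617 × 1790 K = 154.24 meV.
Eᵢ/kT = 0, 0.48301, 0.81043, 1.8218.
Z = Σ e^(−Eᵢ/kT) = e^(−0) + e^(−0.48301) + e^(−0.81043) + e^(−1.8218) = 1.0000 + 0.61692 + 0.44467 + 0.16173 = 2.2233.
P₃ = e^(−E₃/kT) / Z = 0.16173/2.2233 = 0.0727.

0.0727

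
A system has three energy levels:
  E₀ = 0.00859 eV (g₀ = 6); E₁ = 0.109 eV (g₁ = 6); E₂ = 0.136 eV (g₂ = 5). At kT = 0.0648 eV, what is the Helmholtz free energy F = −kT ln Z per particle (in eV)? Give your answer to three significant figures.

Eᵢ/kT = 0.13256, 1.6821, 2.0988.
Z = Σ gᵢe^(−Eᵢ/kT) = 6·e^(−0.13256) + 6·e^(−1.6821) + 5·e^(−2.0988) = 5.2551 + 1.1159 + 0.61302 = 6.9840.
F = −kT ln Z = −0.0648 × ln(6.9840) = −0.0648 × 1.9436 = -0.126 eV.

-0.126 eV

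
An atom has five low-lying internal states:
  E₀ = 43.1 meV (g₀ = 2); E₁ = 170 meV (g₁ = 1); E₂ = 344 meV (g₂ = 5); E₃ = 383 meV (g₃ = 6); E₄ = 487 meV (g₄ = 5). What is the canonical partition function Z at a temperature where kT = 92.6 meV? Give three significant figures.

Eᵢ/kT = 0.46544, 1.8359, 3.7149, 4.1361, 5.2592.
Z = Σ gᵢe^(−Eᵢ/kT) = 2·e^(−0.46544) + 1·e^(−1.8359) + 5·e^(−3.7149) + 6·e^(−4.1361) + 5·e^(−5.2592) = 1.2557 + 0.15947 + 0.12179 + 0.095910 + 0.025997 = 1.6589.

Z = 1.66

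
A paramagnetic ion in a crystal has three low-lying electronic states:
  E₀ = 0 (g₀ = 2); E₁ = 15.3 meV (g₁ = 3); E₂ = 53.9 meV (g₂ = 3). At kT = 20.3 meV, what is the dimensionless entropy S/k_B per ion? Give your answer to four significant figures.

1.736

Eᵢ/kT = 0, 0.753695, 2.65517.
Z = Σ gᵢe^(−Eᵢ/kT) = 2·e^(−0) + 3·e^(−0.753695) + 3·e^(−2.65517) = 2.00000 + 1.41187 + 0.210861 = 3.62273.
⟨E⟩ = Σ EᵢPᵢ = 9.10005 meV.
S/k_B = ln Z + ⟨E⟩/kT = ln(3.62273) + 9.10005/20.3 = 1.28723 + 0.448278 = 1.736.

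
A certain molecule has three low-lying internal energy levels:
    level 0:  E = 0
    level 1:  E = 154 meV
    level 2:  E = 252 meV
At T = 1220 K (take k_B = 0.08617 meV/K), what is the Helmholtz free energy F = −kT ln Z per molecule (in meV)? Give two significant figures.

-29 meV

k_BT = 0.08617 × 1220 K = 105.1 meV.
Eᵢ/kT = 0, 1.465, 2.398.
Z = Σ e^(−Eᵢ/kT) = e^(−0) + e^(−1.465) + e^(−2.398) = 1.000 + 0.2311 + 0.09090 = 1.322.
F = −kT ln Z = −105.1 × ln(1.322) = −105.1 × 0.2791 = -29 meV.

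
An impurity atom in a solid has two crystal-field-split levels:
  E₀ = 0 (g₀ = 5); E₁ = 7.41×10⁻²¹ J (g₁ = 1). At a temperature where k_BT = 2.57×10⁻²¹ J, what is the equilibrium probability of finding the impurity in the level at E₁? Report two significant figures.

Eᵢ/kT = 0, 2.883.
Z = Σ gᵢe^(−Eᵢ/kT) = 5·e^(−0) + 1·e^(−2.883) = 5.000 + 0.05597 = 5.056.
P₁ = g₁ e^(−E₁/kT) / Z = 0.05597/5.056 = 0.011.

0.011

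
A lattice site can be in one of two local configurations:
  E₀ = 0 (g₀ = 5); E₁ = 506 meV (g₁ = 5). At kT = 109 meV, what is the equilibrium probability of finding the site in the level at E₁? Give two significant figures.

Eᵢ/kT = 0, 4.642.
Z = Σ gᵢe^(−Eᵢ/kT) = 5·e^(−0) + 5·e^(−4.642) = 5.000 + 0.04819 = 5.048.
P₁ = g₁ e^(−E₁/kT) / Z = 0.04819/5.048 = 0.0095.

0.0095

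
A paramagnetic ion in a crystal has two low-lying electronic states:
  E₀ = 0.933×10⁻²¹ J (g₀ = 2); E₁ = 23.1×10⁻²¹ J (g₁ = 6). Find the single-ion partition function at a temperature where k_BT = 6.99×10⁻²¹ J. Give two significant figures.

Z = 2.0

Eᵢ/kT = 0.1335, 3.305.
Z = Σ gᵢe^(−Eᵢ/kT) = 2·e^(−0.1335) + 6·e^(−3.305) = 1.750 + 0.2202 = 1.970.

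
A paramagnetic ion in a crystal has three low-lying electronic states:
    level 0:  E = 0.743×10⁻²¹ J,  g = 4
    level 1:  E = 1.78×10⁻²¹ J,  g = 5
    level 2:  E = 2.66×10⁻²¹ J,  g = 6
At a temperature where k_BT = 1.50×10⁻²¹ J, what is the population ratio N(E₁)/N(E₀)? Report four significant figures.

0.6261

n₁/n₀ = (g₁/g₀) exp[−(E₁−E₀)/kT] = (5/4) × exp(−(1.037 ×10⁻²¹ J)/(1.50 ×10⁻²¹ J)) = (5/4) × exp(-0.691333) = 0.6261.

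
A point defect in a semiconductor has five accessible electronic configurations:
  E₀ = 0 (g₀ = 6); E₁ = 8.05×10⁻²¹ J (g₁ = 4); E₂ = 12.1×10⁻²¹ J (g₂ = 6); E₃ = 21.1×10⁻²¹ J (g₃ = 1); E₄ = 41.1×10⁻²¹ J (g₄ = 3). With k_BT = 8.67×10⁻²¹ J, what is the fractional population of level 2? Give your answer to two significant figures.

0.16

Eᵢ/kT = 0, 0.9285, 1.396, 2.434, 4.740.
Z = Σ gᵢe^(−Eᵢ/kT) = 6·e^(−0) + 4·e^(−0.9285) + 6·e^(−1.396) + 1·e^(−2.434) + 3·e^(−4.740) = 6.000 + 1.581 + 1.486 + 0.08769 + 0.02622 = 9.181.
P₂ = g₂ e^(−E₂/kT) / Z = 1.486/9.181 = 0.16.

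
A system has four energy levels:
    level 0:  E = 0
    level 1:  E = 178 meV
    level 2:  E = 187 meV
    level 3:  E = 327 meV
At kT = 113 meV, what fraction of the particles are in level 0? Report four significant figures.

0.6880

Eᵢ/kT = 0, 1.57522, 1.65487, 2.89381.
Z = Σ e^(−Eᵢ/kT) = e^(−0) + e^(−1.57522) + e^(−1.65487) + e^(−2.89381) = 1.00000 + 0.206962 + 0.191117 + 0.0553649 = 1.45344.
P₀ = e^(−E₀/kT) / Z = 1.00000/1.45344 = 0.6880.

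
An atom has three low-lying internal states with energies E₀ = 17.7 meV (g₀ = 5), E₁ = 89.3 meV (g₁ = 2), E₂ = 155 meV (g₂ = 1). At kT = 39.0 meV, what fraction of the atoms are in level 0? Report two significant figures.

0.93

Eᵢ/kT = 0.4538, 2.290, 3.974.
Z = Σ gᵢe^(−Eᵢ/kT) = 5·e^(−0.4538) + 2·e^(−2.290) + 1·e^(−3.974) = 3.176 + 0.2025 + 0.01880 = 3.397.
P₀ = g₀ e^(−E₀/kT) / Z = 3.176/3.397 = 0.93.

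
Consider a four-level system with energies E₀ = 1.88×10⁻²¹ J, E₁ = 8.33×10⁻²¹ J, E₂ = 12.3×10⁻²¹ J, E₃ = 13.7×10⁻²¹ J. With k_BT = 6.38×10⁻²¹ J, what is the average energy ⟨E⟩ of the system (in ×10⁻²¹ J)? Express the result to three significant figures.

5.51 ×10⁻²¹ J

Eᵢ/kT = 0.29467, 1.3056, 1.9279, 2.1473.
Z = Σ e^(−Eᵢ/kT) = e^(−0.29467) + e^(−1.3056) + e^(−1.9279) + e^(−2.1473) = 0.74478 + 0.27101 + 0.14545 + 0.11680 = 1.2780.
⟨E⟩ = Σ Eᵢ e^(−Eᵢ/kT) / Z = (1.88·0.74478 + 8.33·0.27101 + 12.3·0.14545 + 13.7·0.11680) / 1.2780 = 5.51 ×10⁻²¹ J.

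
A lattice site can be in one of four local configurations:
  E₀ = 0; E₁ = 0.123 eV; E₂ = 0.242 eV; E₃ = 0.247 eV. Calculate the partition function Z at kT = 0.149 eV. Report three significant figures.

Eᵢ/kT = 0, 0.82550, 1.6242, 1.6577.
Z = Σ e^(−Eᵢ/kT) = e^(−0) + e^(−0.82550) + e^(−1.6242) + e^(−1.6577) = 1.0000 + 0.43802 + 0.19707 + 0.19058 = 1.8257.

Z = 1.83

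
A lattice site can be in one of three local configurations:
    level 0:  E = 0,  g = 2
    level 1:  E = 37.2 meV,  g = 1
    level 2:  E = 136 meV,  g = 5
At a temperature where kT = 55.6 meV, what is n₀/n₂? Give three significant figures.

4.62

n₀/n₂ = (g₀/g₂) exp[−(E₀−E₂)/kT] = (2/5) × exp(−(-136 meV)/(55.6 meV)) = (2/5) × exp(2.4460) = 4.62.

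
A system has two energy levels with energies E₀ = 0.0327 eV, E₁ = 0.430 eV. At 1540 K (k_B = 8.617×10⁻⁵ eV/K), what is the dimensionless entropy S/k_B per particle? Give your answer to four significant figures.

k_BT = 8.617×10⁻⁵ × 1540 K = 0.132702 eV.
Eᵢ/kT = 0.246417, 3.24034.
Z = Σ e^(−Eᵢ/kT) = e^(−0.246417) + e^(−3.24034) = 0.781596 + 0.0391506 = 0.820747.
⟨E⟩ = Σ EᵢPᵢ = 0.0516517 eV.
S/k_B = ln Z + ⟨E⟩/kT = ln(0.820747) + 0.0516517/0.132702 = -0.197540 + 0.389231 = 0.1917.

0.1917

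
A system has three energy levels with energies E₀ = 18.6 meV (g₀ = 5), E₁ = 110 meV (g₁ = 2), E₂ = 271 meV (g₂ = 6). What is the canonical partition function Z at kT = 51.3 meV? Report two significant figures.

Eᵢ/kT = 0.3626, 2.144, 5.283.
Z = Σ gᵢe^(−Eᵢ/kT) = 5·e^(−0.3626) + 2·e^(−2.144) + 6·e^(−5.283) = 3.479 + 0.2344 + 0.03046 = 3.744.

Z = 3.7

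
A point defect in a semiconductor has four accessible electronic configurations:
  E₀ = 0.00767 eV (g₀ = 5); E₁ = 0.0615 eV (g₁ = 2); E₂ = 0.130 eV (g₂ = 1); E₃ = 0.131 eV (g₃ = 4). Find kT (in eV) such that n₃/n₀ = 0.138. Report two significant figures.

n₃/n₀ = (g₃/g₀) exp[−(E₃−E₀)/kT] = 0.138.
⇒ (E₃−E₀)/kT = ln((4/5)/0.138) = ln(5.797) = 1.757.
kT = 0.12333 eV / 1.757 = 0.070 eV.

0.070 eV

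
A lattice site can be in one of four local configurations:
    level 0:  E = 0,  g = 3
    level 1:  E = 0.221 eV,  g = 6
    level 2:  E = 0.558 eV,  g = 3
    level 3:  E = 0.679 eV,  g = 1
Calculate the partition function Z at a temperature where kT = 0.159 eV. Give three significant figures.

Z = 4.60

Eᵢ/kT = 0, 1.3899, 3.5094, 4.2704.
Z = Σ gᵢe^(−Eᵢ/kT) = 3·e^(−0) + 6·e^(−1.3899) + 3·e^(−3.5094) + 1·e^(−4.2704) = 3.0000 + 1.4946 + 0.089745 + 0.013976 = 4.5983.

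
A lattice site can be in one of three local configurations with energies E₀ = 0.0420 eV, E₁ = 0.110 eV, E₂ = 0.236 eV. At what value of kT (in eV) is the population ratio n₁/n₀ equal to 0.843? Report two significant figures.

0.40 eV

n₁/n₀ = exp[−(E₁−E₀)/kT] = 0.843.
⇒ (E₁−E₀)/kT = ln(1/0.843) = ln(1.186) = 0.1706.
kT = 0.0680 eV / 0.1706 = 0.40 eV.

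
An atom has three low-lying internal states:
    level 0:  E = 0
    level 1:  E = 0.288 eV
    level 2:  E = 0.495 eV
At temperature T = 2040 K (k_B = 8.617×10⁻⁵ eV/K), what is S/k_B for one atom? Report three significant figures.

k_BT = 8.617×10⁻⁵ × 2040 K = 0.17579 eV.
Eᵢ/kT = 0, 1.6383, 2.8159.
Z = Σ e^(−Eᵢ/kT) = e^(−0) + e^(−1.6383) + e^(−2.8159) = 1.0000 + 0.19431 + 0.059851 = 1.2542.
⟨E⟩ = Σ EᵢPᵢ = 0.068241 eV.
S/k_B = ln Z + ⟨E⟩/kT = ln(1.2542) + 0.068241/0.17579 = 0.22650 + 0.38820 = 0.615.

0.615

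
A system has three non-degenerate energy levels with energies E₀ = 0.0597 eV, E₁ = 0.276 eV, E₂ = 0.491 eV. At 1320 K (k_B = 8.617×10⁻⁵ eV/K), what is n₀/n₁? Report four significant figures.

k_BT = 8.617×10⁻⁵ × 1320 K = 0.113744 eV.
n₀/n₁ = exp[−(E₀−E₁)/kT] = exp(−(-0.2163 eV)/(0.113744 eV)) = exp(1.90164) = 6.697.

6.697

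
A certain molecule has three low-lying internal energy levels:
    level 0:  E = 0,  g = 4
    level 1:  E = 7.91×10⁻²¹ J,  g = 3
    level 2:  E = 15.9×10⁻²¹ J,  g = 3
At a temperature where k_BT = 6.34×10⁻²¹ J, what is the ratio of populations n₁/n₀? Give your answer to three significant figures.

n₁/n₀ = (g₁/g₀) exp[−(E₁−E₀)/kT] = (3/4) × exp(−(7.91 ×10⁻²¹ J)/(6.34 ×10⁻²¹ J)) = (3/4) × exp(-1.2476) = 0.215.

0.215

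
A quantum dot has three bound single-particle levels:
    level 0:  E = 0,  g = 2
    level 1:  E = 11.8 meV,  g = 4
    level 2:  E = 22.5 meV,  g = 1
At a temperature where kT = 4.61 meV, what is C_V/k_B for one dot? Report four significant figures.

0.8248

Eᵢ/kT = 0, 2.55965, 4.88069.
Z = Σ gᵢe^(−Eᵢ/kT) = 2·e^(−0) + 4·e^(−2.55965) + 1·e^(−4.88069) = 2.00000 + 0.309327 + 0.00759177 = 2.31692.
⟨E⟩ = 1.64912 meV, ⟨E²⟩ = 20.2484 meV².
C_V/k_B = (⟨E²⟩ − ⟨E⟩²)/(kT)² = (20.2484 − 2.71960)/21.2521 = 0.8248.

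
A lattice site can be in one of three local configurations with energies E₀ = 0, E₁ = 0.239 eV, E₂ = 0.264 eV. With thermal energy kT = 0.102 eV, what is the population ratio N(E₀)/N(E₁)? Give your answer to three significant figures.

n₀/n₁ = exp[−(E₀−E₁)/kT] = exp(−(-0.239 eV)/(0.102 eV)) = exp(2.3431) = 10.4.

10.4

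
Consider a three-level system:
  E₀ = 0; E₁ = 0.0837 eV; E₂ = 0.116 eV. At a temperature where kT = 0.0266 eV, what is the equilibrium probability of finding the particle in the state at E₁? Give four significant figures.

Eᵢ/kT = 0, 3.14662, 4.36090.
Z = Σ e^(−Eᵢ/kT) = e^(−0) + e^(−3.14662) + e^(−4.36090) = 1.00000 + 0.0429972 + 0.0127669 = 1.05576.
P₁ = e^(−E₁/kT) / Z = 0.0429972/1.05576 = 0.04073.

0.04073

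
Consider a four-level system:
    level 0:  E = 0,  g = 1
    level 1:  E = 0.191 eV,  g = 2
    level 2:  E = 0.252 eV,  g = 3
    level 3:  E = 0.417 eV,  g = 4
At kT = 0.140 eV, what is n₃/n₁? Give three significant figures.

n₃/n₁ = (g₃/g₁) exp[−(E₃−E₁)/kT] = (4/2) × exp(−(0.226 eV)/(0.140 eV)) = (4/2) × exp(-1.6143) = 0.398.

0.398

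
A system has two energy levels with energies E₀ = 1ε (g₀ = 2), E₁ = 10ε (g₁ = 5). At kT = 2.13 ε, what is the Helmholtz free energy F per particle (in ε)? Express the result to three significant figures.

Eᵢ/kT = 0.46948, 4.6948.
Z = Σ gᵢe^(−Eᵢ/kT) = 2·e^(−0.46948) + 5·e^(−4.6948) = 1.2507 + 0.045713 = 1.2964.
F = −kT ln Z = −2.13 × ln(1.2964) = −2.13 × 0.25959 = -0.553 ε.

-0.553 ε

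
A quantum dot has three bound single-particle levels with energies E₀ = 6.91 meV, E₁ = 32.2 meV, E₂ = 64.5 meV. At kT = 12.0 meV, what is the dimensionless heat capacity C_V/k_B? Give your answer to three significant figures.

0.577

Eᵢ/kT = 0.57583, 2.6833, 5.3750.
Z = Σ e^(−Eᵢ/kT) = e^(−0.57583) + e^(−2.6833) + e^(−5.3750) = 0.56224 + 0.068337 + 0.0046309 = 0.63521.
⟨E⟩ = 10.051 meV, ⟨E²⟩ = 184.14 meV².
C_V/k_B = (⟨E²⟩ − ⟨E⟩²)/(kT)² = (184.14 − 101.02)/144.00 = 0.577.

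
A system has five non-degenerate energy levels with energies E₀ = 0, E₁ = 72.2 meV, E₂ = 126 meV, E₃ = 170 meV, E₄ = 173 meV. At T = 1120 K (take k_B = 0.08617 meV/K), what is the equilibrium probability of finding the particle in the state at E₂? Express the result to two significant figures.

k_BT = 0.08617 × 1120 K = 96.51 meV.
Eᵢ/kT = 0, 0.7481, 1.306, 1.761, 1.793.
Z = Σ e^(−Eᵢ/kT) = e^(−0) + e^(−0.7481) + e^(−1.306) + e^(−1.761) + e^(−1.793) = 1.000 + 0.4733 + 0.2709 + 0.1719 + 0.1665 = 2.083.
P₂ = e^(−E₂/kT) / Z = 0.2709/2.083 = 0.13.

0.13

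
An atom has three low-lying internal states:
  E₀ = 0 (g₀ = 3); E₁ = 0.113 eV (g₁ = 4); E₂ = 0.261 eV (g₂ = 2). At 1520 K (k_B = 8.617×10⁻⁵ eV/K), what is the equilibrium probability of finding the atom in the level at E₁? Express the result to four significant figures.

0.3403

k_BT = 8.617×10⁻⁵ × 1520 K = 0.130978 eV.
Eᵢ/kT = 0, 0.862740, 1.99270.
Z = Σ gᵢe^(−Eᵢ/kT) = 3·e^(−0) + 4·e^(−0.862740) + 2·e^(−1.99270) = 3.00000 + 1.68802 + 0.272654 = 4.96067.
P₁ = g₁ e^(−E₁/kT) / Z = 1.68802/4.96067 = 0.3403.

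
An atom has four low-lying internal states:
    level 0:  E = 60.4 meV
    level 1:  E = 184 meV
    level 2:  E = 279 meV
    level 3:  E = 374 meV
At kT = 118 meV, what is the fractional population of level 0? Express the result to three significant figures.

0.634

Eᵢ/kT = 0.51186, 1.5593, 2.3644, 3.1695.
Z = Σ e^(−Eᵢ/kT) = e^(−0.51186) + e^(−1.5593) + e^(−2.3644) + e^(−3.1695) = 0.59938 + 0.21028 + 0.094006 + 0.042025 = 0.94569.
P₀ = e^(−E₀/kT) / Z = 0.59938/0.94569 = 0.634.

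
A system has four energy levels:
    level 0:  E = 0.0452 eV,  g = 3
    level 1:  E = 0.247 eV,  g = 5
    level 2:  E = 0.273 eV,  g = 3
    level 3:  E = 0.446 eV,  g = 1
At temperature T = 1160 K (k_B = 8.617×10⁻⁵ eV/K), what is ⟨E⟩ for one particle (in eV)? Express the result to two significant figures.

0.098 eV

k_BT = 8.617×10⁻⁵ × 1160 K = 0.09996 eV.
Eᵢ/kT = 0.4522, 2.471, 2.731, 4.462.
Z = Σ gᵢe^(−Eᵢ/kT) = 3·e^(−0.4522) + 5·e^(−2.471) + 3·e^(−2.731) + 1·e^(−4.462) = 1.909 + 0.4225 + 0.1955 + 0.01154 = 2.539.
⟨E⟩ = Σ Eᵢ gᵢe^(−Eᵢ/kT) / Z = (0.0452·1.909 + 0.247·0.4225 + 0.273·0.1955 + 0.446·0.01154) / 2.539 = 0.098 eV.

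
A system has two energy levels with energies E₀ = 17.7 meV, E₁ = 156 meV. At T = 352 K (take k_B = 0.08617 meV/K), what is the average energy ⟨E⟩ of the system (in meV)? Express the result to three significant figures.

k_BT = 0.08617 × 352 K = 30.332 meV.
Eᵢ/kT = 0.58354, 5.1431.
Z = Σ e^(−Eᵢ/kT) = e^(−0.58354) + e^(−5.1431) = 0.55792 + 0.0058396 = 0.56376.
⟨E⟩ = Σ Eᵢ e^(−Eᵢ/kT) / Z = (17.7·0.55792 + 156·0.0058396) / 0.56376 = 19.1 meV.

19.1 meV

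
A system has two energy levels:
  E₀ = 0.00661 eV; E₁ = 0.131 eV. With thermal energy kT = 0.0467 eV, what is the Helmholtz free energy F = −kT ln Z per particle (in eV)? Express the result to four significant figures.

Eᵢ/kT = 0.141542, 2.80514.
Z = Σ e^(−Eᵢ/kT) = e^(−0.141542) + e^(−2.80514) = 0.868019 + 0.0604983 = 0.928517.
F = −kT ln Z = −0.0467 × ln(0.928517) = −0.0467 × -0.0741666 = 0.003464 eV.

0.003464 eV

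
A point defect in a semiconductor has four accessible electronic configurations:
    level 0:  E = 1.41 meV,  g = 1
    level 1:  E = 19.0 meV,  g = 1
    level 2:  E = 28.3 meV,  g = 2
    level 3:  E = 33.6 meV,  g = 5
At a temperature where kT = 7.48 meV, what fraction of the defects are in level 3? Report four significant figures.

0.05552

Eᵢ/kT = 0.188503, 2.54011, 3.78342, 4.49198.
Z = Σ gᵢe^(−Eᵢ/kT) = 1·e^(−0.188503) + 1·e^(−2.54011) + 2·e^(−3.78342) + 5·e^(−4.49198) = 0.828198 + 0.0788577 + 0.0454895 + 0.0559922 = 1.00854.
P₃ = g₃ e^(−E₃/kT) / Z = 0.0559922/1.00854 = 0.05552.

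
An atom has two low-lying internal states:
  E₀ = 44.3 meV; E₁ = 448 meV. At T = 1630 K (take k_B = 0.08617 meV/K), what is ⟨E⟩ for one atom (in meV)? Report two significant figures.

k_BT = 0.08617 × 1630 K = 140.5 meV.
Eᵢ/kT = 0.3153, 3.189.
Z = Σ e^(−Eᵢ/kT) = e^(−0.3153) + e^(−3.189) = 0.7296 + 0.04121 = 0.7708.
⟨E⟩ = Σ Eᵢ e^(−Eᵢ/kT) / Z = (44.3·0.7296 + 448·0.04121) / 0.7708 = 66 meV.

66 meV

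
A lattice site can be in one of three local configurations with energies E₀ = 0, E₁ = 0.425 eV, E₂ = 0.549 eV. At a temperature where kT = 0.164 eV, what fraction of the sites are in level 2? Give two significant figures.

0.032

Eᵢ/kT = 0, 2.591, 3.348.
Z = Σ e^(−Eᵢ/kT) = e^(−0) + e^(−2.591) + e^(−3.348) = 1.000 + 0.07495 + 0.03515 = 1.110.
P₂ = e^(−E₂/kT) / Z = 0.03515/1.110 = 0.032.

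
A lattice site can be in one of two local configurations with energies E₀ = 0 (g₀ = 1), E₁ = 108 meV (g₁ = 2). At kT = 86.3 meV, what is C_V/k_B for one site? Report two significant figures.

0.36

Eᵢ/kT = 0, 1.251.
Z = Σ gᵢe^(−Eᵢ/kT) = 1·e^(−0) + 2·e^(−1.251) = 1.000 + 0.5724 = 1.572.
⟨E⟩ = 39.33 meV, ⟨E²⟩ = 4247 meV².
C_V/k_B = (⟨E²⟩ − ⟨E⟩²)/(kT)² = (4247 − 1547)/7448 = 0.36.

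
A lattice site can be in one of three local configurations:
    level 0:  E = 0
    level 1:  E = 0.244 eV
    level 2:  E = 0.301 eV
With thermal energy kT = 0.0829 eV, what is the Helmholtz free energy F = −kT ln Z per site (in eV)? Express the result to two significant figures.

-0.0063 eV

Eᵢ/kT = 0, 2.943, 3.631.
Z = Σ e^(−Eᵢ/kT) = e^(−0) + e^(−2.943) + e^(−3.631) = 1.000 + 0.05271 + 0.02649 = 1.079.
F = −kT ln Z = −0.0829 × ln(1.079) = −0.0829 × 0.07603 = -0.0063 eV.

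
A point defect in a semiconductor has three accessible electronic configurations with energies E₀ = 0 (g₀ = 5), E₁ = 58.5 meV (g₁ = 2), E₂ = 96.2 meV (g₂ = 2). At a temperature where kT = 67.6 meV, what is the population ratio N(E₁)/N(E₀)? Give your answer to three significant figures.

0.168

n₁/n₀ = (g₁/g₀) exp[−(E₁−E₀)/kT] = (2/5) × exp(−(58.5 meV)/(67.6 meV)) = (2/5) × exp(-0.86538) = 0.168.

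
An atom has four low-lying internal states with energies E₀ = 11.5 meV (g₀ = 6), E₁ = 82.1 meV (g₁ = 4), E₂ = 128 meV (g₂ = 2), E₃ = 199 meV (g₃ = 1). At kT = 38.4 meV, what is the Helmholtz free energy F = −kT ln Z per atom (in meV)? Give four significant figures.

Eᵢ/kT = 0.299479, 2.13802, 3.33333, 5.18229.
Z = Σ gᵢe^(−Eᵢ/kT) = 6·e^(−0.299479) + 4·e^(−2.13802) + 2·e^(−3.33333) + 1·e^(−5.18229) = 4.44723 + 0.471552 + 0.0713482 + 0.00561513 = 4.99575.
F = −kT ln Z = −38.4 × ln(4.99575) = −38.4 × 1.60859 = -61.77 meV.

-61.77 meV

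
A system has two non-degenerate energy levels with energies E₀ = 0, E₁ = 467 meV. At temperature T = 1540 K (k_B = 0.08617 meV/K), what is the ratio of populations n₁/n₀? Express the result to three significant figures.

0.0296

k_BT = 0.08617 × 1540 K = 132.70 meV.
n₁/n₀ = exp[−(E₁−E₀)/kT] = exp(−(467 meV)/(132.70 meV)) = exp(-3.5192) = 0.0296.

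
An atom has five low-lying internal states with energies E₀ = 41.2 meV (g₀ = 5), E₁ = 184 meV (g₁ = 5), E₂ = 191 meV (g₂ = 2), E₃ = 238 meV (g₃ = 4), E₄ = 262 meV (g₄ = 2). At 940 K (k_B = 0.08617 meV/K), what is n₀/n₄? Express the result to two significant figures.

38

k_BT = 0.08617 × 940 K = 81.00 meV.
n₀/n₄ = (g₀/g₄) exp[−(E₀−E₄)/kT] = (5/2) × exp(−(-220.8 meV)/(81.00 meV)) = (5/2) × exp(2.726) = 38.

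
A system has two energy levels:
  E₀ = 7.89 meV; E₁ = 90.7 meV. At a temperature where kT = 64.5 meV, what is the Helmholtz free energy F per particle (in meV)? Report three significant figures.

-7.88 meV

Eᵢ/kT = 0.12233, 1.4062.
Z = Σ e^(−Eᵢ/kT) = e^(−0.12233) + e^(−1.4062) = 0.88486 + 0.24507 = 1.1299.
F = −kT ln Z = −64.5 × ln(1.1299) = −64.5 × 0.12213 = -7.88 meV.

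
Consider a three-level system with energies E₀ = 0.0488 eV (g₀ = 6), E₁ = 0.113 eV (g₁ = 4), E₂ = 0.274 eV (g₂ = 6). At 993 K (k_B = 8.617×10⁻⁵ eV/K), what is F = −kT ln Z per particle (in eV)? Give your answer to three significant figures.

k_BT = 8.617×10⁻⁵ × 993 K = 0.085567 eV.
Eᵢ/kT = 0.57031, 1.3206, 3.2022.
Z = Σ gᵢe^(−Eᵢ/kT) = 6·e^(−0.57031) + 4·e^(−1.3206) + 6·e^(−3.2022) = 3.3921 + 1.0679 + 0.24404 = 4.7040.
F = −kT ln Z = −0.085567 × ln(4.7040) = −0.085567 × 1.5484 = -0.132 eV.

-0.132 eV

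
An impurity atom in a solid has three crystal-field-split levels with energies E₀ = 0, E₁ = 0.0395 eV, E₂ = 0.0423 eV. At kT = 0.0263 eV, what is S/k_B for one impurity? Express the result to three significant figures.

Eᵢ/kT = 0, 1.5019, 1.6084.
Z = Σ e^(−Eᵢ/kT) = e^(−0) + e^(−1.5019) + e^(−1.6084) = 1.0000 + 0.22271 + 0.20021 = 1.4229.
⟨E⟩ = Σ EᵢPᵢ = 0.012134 eV.
S/k_B = ln Z + ⟨E⟩/kT = ln(1.4229) + 0.012134/0.0263 = 0.35270 + 0.46137 = 0.814.

0.814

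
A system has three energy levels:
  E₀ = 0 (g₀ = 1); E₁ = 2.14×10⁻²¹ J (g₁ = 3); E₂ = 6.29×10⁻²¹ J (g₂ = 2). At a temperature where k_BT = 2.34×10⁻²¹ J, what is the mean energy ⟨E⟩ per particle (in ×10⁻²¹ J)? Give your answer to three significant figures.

1.47 ×10⁻²¹ J

Eᵢ/kT = 0, 0.91453, 2.6880.
Z = Σ gᵢe^(−Eᵢ/kT) = 1·e^(−0) + 3·e^(−0.91453) + 2·e^(−2.6880) = 1.0000 + 1.2021 + 0.13603 = 2.3381.
⟨E⟩ = Σ Eᵢ gᵢe^(−Eᵢ/kT) / Z = (0·1.0000 + 2.14·1.2021 + 6.29·0.13603) / 2.3381 = 1.47 ×10⁻²¹ J.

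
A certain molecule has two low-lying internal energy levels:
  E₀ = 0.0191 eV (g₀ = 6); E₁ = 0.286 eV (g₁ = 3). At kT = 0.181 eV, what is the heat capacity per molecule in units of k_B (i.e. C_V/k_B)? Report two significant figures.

Eᵢ/kT = 0.1055, 1.580.
Z = Σ gᵢe^(−Eᵢ/kT) = 6·e^(−0.1055) + 3·e^(−1.580) = 5.399 + 0.6179 = 6.017.
⟨E⟩ = 0.04651 eV, ⟨E²⟩ = 0.008727 eV².
C_V/k_B = (⟨E²⟩ − ⟨E⟩²)/(kT)² = (0.008727 − 0.002163)/0.03276 = 0.20.

0.20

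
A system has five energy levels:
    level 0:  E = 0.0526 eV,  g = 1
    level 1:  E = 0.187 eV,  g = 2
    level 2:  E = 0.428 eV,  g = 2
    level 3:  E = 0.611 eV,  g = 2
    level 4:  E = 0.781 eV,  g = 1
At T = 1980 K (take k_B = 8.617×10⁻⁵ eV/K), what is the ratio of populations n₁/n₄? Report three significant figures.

65.0

k_BT = 8.617×10⁻⁵ × 1980 K = 0.17062 eV.
n₁/n₄ = (g₁/g₄) exp[−(E₁−E₄)/kT] = (2/1) × exp(−(-0.594 eV)/(0.17062 eV)) = (2/1) × exp(3.4814) = 65.0.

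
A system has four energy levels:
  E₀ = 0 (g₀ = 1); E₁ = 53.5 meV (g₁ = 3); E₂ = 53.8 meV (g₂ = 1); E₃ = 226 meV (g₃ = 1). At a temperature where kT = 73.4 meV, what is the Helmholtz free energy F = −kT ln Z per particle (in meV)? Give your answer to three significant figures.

-80.0 meV

Eᵢ/kT = 0, 0.72888, 0.73297, 3.0790.
Z = Σ gᵢe^(−Eᵢ/kT) = 1·e^(−0) + 3·e^(−0.72888) + 1·e^(−0.73297) + 1·e^(−3.0790) = 1.0000 + 1.4473 + 0.48048 + 0.046005 = 2.9738.
F = −kT ln Z = −73.4 × ln(2.9738) = −73.4 × 1.0898 = -80.0 meV.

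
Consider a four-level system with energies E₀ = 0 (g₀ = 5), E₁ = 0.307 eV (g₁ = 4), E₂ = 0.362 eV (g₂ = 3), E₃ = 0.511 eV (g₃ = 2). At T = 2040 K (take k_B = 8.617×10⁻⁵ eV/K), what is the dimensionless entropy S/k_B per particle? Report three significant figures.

k_BT = 8.617×10⁻⁵ × 2040 K = 0.17579 eV.
Eᵢ/kT = 0, 1.7464, 2.0593, 2.9069.
Z = Σ gᵢe^(−Eᵢ/kT) = 5·e^(−0) + 4·e^(−1.7464) + 3·e^(−2.0593) + 2·e^(−2.9069) = 5.0000 + 0.69760 + 0.38263 + 0.10929 = 6.1895.
⟨E⟩ = Σ EᵢPᵢ = 0.066002 eV.
S/k_B = ln Z + ⟨E⟩/kT = ln(6.1895) + 0.066002/0.17579 = 1.8229 + 0.37546 = 2.20.

2.20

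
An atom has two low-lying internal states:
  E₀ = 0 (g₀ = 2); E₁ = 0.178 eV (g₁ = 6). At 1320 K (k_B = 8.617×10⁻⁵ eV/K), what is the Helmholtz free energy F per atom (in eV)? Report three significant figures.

-0.134 eV

k_BT = 8.617×10⁻⁵ × 1320 K = 0.11374 eV.
Eᵢ/kT = 0, 1.5650.
Z = Σ gᵢe^(−Eᵢ/kT) = 2·e^(−0) + 6·e^(−1.5650) = 2.0000 + 1.2545 = 3.2545.
F = −kT ln Z = −0.11374 × ln(3.2545) = −0.11374 × 1.1800 = -0.134 eV.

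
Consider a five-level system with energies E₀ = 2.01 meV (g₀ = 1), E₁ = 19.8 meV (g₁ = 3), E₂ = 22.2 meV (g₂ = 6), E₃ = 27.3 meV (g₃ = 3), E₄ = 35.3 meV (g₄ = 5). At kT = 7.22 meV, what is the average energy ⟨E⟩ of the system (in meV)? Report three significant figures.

11.0 meV

Eᵢ/kT = 0.27839, 2.7424, 3.0748, 3.7812, 4.8892.
Z = Σ gᵢe^(−Eᵢ/kT) = 1·e^(−0.27839) + 3·e^(−2.7424) + 6·e^(−3.0748) + 3·e^(−3.7812) + 5·e^(−4.8892) = 0.75700 + 0.19325 + 0.27719 + 0.068386 + 0.037637 = 1.3335.
⟨E⟩ = Σ Eᵢ gᵢe^(−Eᵢ/kT) / Z = (2.01·0.75700 + 19.8·0.19325 + 22.2·0.27719 + 27.3·0.068386 + 35.3·0.037637) / 1.3335 = 11.0 meV.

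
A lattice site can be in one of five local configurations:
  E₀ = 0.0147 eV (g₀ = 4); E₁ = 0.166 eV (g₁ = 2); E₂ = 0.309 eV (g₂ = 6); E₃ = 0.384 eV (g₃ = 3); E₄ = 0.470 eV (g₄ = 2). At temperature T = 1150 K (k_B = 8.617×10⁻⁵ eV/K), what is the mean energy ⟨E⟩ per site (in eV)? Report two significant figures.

0.054 eV

k_BT = 8.617×10⁻⁵ × 1150 K = 0.09910 eV.
Eᵢ/kT = 0.1483, 1.675, 3.118, 3.875, 4.743.
Z = Σ gᵢe^(−Eᵢ/kT) = 4·e^(−0.1483) + 2·e^(−1.675) + 6·e^(−3.118) + 3·e^(−3.875) + 2·e^(−4.743) = 3.449 + 0.3746 + 0.2655 + 0.06226 + 0.01742 = 4.169.
⟨E⟩ = Σ Eᵢ gᵢe^(−Eᵢ/kT) / Z = (0.0147·3.449 + 0.166·0.3746 + 0.309·0.2655 + 0.384·0.06226 + 0.470·0.01742) / 4.169 = 0.054 eV.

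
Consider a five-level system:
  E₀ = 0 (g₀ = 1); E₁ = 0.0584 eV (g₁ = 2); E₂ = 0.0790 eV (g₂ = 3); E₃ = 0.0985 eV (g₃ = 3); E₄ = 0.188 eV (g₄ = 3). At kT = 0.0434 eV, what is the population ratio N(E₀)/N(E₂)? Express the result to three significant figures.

n₀/n₂ = (g₀/g₂) exp[−(E₀−E₂)/kT] = (1/3) × exp(−(-0.0790 eV)/(0.0434 eV)) = (1/3) × exp(1.8203) = 2.06.

2.06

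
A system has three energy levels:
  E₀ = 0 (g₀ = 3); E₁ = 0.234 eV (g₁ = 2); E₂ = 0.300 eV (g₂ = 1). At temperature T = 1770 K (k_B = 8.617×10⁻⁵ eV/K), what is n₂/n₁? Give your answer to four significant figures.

0.3244

k_BT = 8.617×10⁻⁵ × 1770 K = 0.152521 eV.
n₂/n₁ = (g₂/g₁) exp[−(E₂−E₁)/kT] = (1/2) × exp(−(0.066 eV)/(0.152521 eV)) = (1/2) × exp(-0.432727) = 0.3244.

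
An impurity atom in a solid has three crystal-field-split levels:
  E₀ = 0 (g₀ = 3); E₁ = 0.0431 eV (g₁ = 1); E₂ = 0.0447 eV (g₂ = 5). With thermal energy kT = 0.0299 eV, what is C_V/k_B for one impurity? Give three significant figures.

0.474

Eᵢ/kT = 0, 1.4415, 1.4950.
Z = Σ gᵢe^(−Eᵢ/kT) = 3·e^(−0) + 1·e^(−1.4415) + 5·e^(−1.4950) = 3.0000 + 0.23657 + 1.1212 = 4.3578.
⟨E⟩ = 0.013840 eV, ⟨E²⟩ = 0.00061492 eV².
C_V/k_B = (⟨E²⟩ − ⟨E⟩²)/(kT)² = (0.00061492 − 0.00019155)/0.00089401 = 0.474.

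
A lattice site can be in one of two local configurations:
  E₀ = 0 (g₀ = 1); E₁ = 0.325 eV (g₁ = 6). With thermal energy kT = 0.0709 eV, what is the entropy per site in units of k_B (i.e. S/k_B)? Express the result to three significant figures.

0.324

Eᵢ/kT = 0, 4.5839.
Z = Σ gᵢe^(−Eᵢ/kT) = 1·e^(−0) + 6·e^(−4.5839) = 1.0000 + 0.061290 = 1.0613.
⟨E⟩ = Σ EᵢPᵢ = 0.018769 eV.
S/k_B = ln Z + ⟨E⟩/kT = ln(1.0613) + 0.018769/0.0709 = 0.059495 + 0.26472 = 0.324.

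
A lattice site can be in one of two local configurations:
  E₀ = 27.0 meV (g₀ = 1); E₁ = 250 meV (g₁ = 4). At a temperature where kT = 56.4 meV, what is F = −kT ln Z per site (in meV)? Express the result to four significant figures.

22.83 meV

Eᵢ/kT = 0.478723, 4.43262.
Z = Σ gᵢe^(−Eᵢ/kT) = 1·e^(−0.478723) + 4·e^(−4.43262) = 0.619574 + 0.0475333 = 0.667107.
F = −kT ln Z = −56.4 × ln(0.667107) = −56.4 × -0.404805 = 22.83 meV.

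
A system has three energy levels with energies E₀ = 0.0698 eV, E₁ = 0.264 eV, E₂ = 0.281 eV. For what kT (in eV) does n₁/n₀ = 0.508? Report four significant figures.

0.2867 eV

n₁/n₀ = exp[−(E₁−E₀)/kT] = 0.508.
⇒ (E₁−E₀)/kT = ln(1/0.508) = ln(1.96850) = 0.677272.
kT = 0.1942 eV / 0.677272 = 0.2867 eV.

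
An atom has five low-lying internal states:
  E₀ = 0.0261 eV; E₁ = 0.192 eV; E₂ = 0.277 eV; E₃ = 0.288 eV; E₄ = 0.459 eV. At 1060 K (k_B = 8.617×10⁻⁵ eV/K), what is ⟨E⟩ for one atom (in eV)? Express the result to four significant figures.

k_BT = 8.617×10⁻⁵ × 1060 K = 0.0913402 eV.
Eᵢ/kT = 0.285745, 2.10203, 3.03262, 3.15305, 5.02517.
Z = Σ e^(−Eᵢ/kT) = e^(−0.285745) + e^(−2.10203) + e^(−3.03262) + e^(−3.15305) + e^(−5.02517) = 0.751454 + 0.122208 + 0.0481892 + 0.0427216 + 0.00657047 = 0.971143.
⟨E⟩ = Σ Eᵢ e^(−Eᵢ/kT) / Z = (0.0261·0.751454 + 0.192·0.122208 + 0.277·0.0481892 + 0.288·0.0427216 + 0.459·0.00657047) / 0.971143 = 0.07388 eV.

0.07388 eV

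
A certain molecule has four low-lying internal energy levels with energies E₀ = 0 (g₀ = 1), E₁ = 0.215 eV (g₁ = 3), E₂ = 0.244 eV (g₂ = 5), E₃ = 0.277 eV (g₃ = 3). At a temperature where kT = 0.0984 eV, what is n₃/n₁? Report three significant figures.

0.533

n₃/n₁ = (g₃/g₁) exp[−(E₃−E₁)/kT] = (3/3) × exp(−(0.062 eV)/(0.0984 eV)) = (3/3) × exp(-0.63008) = 0.533.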